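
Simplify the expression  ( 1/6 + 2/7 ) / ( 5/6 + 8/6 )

19/91

Numerator: 1/6 + 2/7 = 19/42
Denominator: 5/6 + 8/6 = 13/6
Divide: (19/42) · (6/13) = 19/91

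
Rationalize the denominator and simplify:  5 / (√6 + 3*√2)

(-5*√6 + 15*√2)/12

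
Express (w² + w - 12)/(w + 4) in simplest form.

w - 3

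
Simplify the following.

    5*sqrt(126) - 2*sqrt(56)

11*sqrt(14)

5*sqrt(126) = 15*sqrt(14); 2*sqrt(56) = 4*sqrt(14)
Combine: (15 - 4)·sqrt(14) = 11*sqrt(14)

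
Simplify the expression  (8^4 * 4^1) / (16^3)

2^2

8^4 = 2^12; 4^1 = 2^2; 16^3 = 2^12
Combine exponents: 2^2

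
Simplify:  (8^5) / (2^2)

2^13

8^5 = 2^15; 2^2 = 2^2
Combine exponents: 2^13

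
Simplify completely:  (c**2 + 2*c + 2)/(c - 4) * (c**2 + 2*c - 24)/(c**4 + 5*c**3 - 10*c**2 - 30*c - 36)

Factor: c**2 + 2*c - 24 = (c - 4)*(c + 6);  c**4 + 5*c**3 - 10*c**2 - 30*c - 36 = (c**2 + 2*c + 2)*(c + 6)*(c - 3)
Cancel the common factors (c**2 + 2*c + 2), (c + 6), (c - 4).

1/(c - 3)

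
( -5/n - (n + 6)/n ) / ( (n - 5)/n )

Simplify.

Numerator: -5/n - (n + 6)/n = (-n - 11)/n
Denominator: (n - 5)/n = (n - 5)/n
Divide: ((-n - 11)/n) · (n/(n - 5)) = (-n - 11)/(n - 5)

(-n - 11)/(n - 5)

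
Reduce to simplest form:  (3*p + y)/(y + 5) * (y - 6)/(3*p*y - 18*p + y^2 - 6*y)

Factor: 3*p*y - 18*p + y^2 - 6*y = (y - 6)*(3*p + y)
Cancel the common factors (y - 6), (3*p + y).

1/(y + 5)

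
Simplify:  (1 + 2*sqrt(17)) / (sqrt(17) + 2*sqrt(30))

Multiply numerator and denominator by -2*sqrt(30) + sqrt(17).
Denominator becomes -103; numerator becomes -4*sqrt(510) - 2*sqrt(30) + sqrt(17) + 34.

(-34 - sqrt(17) + 2*sqrt(30) + 4*sqrt(510))/103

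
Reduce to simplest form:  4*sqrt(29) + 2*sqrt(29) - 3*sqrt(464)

4*sqrt(29) = 4*sqrt(29); 2*sqrt(29) = 2*sqrt(29); 3*sqrt(464) = 12*sqrt(29)
Combine: (4 + 2 - 12)·sqrt(29) = -6*sqrt(29)

-6*sqrt(29)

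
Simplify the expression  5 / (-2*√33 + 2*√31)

(-5*√33 - 5*√31)/4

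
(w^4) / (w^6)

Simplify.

w^(-2)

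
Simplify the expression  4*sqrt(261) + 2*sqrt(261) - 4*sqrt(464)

2*sqrt(29)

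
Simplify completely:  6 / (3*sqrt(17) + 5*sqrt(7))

Multiply numerator and denominator by -5*sqrt(7) + 3*sqrt(17).
Denominator becomes -22; numerator becomes -30*sqrt(7) + 18*sqrt(17).

(-9*sqrt(17) + 15*sqrt(7))/11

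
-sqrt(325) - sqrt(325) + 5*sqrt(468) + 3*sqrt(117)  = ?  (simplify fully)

sqrt(325) = 5*sqrt(13); sqrt(325) = 5*sqrt(13); 5*sqrt(468) = 30*sqrt(13); 3*sqrt(117) = 9*sqrt(13)
Combine: (-5 - 5 + 30 + 9)·sqrt(13) = 29*sqrt(13)

29*sqrt(13)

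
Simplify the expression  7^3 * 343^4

7^3 = 7^3; 343^4 = 7^12
Combine exponents: 7^15

7^15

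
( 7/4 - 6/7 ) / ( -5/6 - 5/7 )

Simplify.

-15/26

Numerator: 7/4 - 6/7 = 25/28
Denominator: -5/6 - 5/7 = -65/42
Divide: (25/28) · (-42/65) = -15/26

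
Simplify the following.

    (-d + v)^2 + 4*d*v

(d + v)^2

After expansion: d^2 + 2*d*v + v^2 — a perfect-square trinomial.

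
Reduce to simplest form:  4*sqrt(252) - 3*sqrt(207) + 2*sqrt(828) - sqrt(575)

-2*sqrt(23) + 24*sqrt(7)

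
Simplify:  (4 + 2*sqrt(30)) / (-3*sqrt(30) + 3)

(-64 - 6*sqrt(30))/87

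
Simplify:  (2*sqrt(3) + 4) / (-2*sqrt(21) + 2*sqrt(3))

Multiply numerator and denominator by 2*sqrt(3) + 2*sqrt(21).
Denominator becomes -72; numerator becomes 12 + 8*sqrt(3) + 12*sqrt(7) + 8*sqrt(21).

(-2*sqrt(21) - 3*sqrt(7) - 2*sqrt(3) - 3)/18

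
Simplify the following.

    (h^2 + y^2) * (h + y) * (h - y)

Pair the conjugate factors: (h+y)(h-y) = h^2 - y^2, then repeat with the next factor.

h^4 - y^4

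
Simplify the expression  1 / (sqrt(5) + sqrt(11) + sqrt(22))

Group as (sqrt(5) + sqrt(22)) + sqrt(11); multiply by (sqrt(5) + sqrt(22)) - sqrt(11), then rationalise the remaining surd.

(-11*sqrt(10) - 3*sqrt(22) + 8*sqrt(11) + 14*sqrt(5))/92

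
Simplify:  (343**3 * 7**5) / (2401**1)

7**10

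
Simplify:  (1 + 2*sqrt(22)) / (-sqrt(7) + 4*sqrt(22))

Multiply numerator and denominator by sqrt(7) + 4*sqrt(22).
Denominator becomes 345; numerator becomes sqrt(7) + 4*sqrt(22) + 2*sqrt(154) + 176.

(sqrt(7) + 4*sqrt(22) + 2*sqrt(154) + 176)/345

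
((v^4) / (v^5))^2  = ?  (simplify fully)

Inside the bracket: (v^-1)
Raise to the power 2: (v^-2)

v^(-2)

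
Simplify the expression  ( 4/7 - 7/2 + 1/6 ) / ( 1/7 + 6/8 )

Numerator: 4/7 - 7/2 + 1/6 = -58/21
Denominator: 1/7 + 6/8 = 25/28
Divide: (-58/21) · (28/25) = -232/75

-232/75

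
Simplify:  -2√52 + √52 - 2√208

-10*√13

2√52 = 4*√13; √52 = 2*√13; 2√208 = 8*√13
Combine: (-4 + 2 - 8)·√13 = -10*√13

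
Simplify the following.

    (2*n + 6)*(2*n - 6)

(2*n)**2 - (6)**2 = 4*n**2 - 36.

4*n**2 - 36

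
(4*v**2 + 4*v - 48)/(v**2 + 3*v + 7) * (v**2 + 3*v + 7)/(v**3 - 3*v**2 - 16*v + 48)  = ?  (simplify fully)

Factor: 4*v**2 + 4*v - 48 = 4*(v + 4)*(v - 3);  v**3 - 3*v**2 - 16*v + 48 = (v - 3)*(v + 4)*(v - 4)
Cancel the common factors (v**2 + 3*v + 7), (v + 4), (v - 3).

4/(v - 4)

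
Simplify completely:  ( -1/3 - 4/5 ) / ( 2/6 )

-17/5

Numerator: -1/3 - 4/5 = -17/15
Denominator: 2/6 = 1/3
Divide: (-17/15) · (3) = -17/5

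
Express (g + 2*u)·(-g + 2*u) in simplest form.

-g² + 4*u²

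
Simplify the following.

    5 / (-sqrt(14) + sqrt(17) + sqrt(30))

Group as (sqrt(17) + sqrt(30)) - sqrt(14); multiply by (sqrt(17) + sqrt(30)) + sqrt(14), then rationalise the remaining surd.

(-165*sqrt(14) + 5*sqrt(30) + 135*sqrt(17) + 20*sqrt(1785))/951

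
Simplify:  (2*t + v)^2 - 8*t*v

(2*t - v)^2

After expansion: 4*t^2 - 4*t*v + v^2 — a perfect-square trinomial.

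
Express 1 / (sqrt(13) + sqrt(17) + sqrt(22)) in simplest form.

(-sqrt(4862) + 4*sqrt(22) + 9*sqrt(17) + 13*sqrt(13))/410

Group as (sqrt(13) + sqrt(17)) + sqrt(22); multiply by (sqrt(13) + sqrt(17)) - sqrt(22), then rationalise the remaining surd.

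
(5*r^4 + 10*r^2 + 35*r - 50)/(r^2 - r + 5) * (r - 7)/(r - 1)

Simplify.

5*r^2 - 25*r - 70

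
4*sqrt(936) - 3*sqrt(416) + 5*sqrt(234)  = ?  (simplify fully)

27*sqrt(26)

4*sqrt(936) = 24*sqrt(26); 3*sqrt(416) = 12*sqrt(26); 5*sqrt(234) = 15*sqrt(26)
Combine: (24 - 12 + 15)·sqrt(26) = 27*sqrt(26)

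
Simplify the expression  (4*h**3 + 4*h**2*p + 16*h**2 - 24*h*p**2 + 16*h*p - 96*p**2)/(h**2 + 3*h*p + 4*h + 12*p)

4*h - 8*p

Factor: 4*h**3 + 4*h**2*p + 16*h**2 - 24*h*p**2 + 16*h*p - 96*p**2 = 4*(h + 4)*(h + 3*p)*(h - 2*p);  h**2 + 3*h*p + 4*h + 12*p = (h + 3*p)*(h + 4)
Cancel the common factors (h + 3*p), (h + 4).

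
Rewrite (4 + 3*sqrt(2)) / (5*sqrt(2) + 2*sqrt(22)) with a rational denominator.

(-15 - 10*sqrt(2) + 4*sqrt(22) + 6*sqrt(11))/19

Multiply numerator and denominator by -2*sqrt(22) + 5*sqrt(2).
Denominator becomes -38; numerator becomes -12*sqrt(11) - 8*sqrt(22) + 20*sqrt(2) + 30.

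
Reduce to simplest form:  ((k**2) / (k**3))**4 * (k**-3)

k**(-7)

Inside the bracket: (k**-1)
Raise to the power 4: (k**-4)
Multiply by (k**-3): add exponents.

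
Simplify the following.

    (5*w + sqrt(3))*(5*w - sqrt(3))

25*w**2 - 3

(5*w)**2 - (sqrt(3))**2 = 25*w**2 - 3.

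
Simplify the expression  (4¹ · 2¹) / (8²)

2^(-3)

4¹ = 2^2; 2¹ = 2^1; 8² = 2^6
Combine exponents: 2^(-3)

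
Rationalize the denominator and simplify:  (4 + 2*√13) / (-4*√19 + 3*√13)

Multiply numerator and denominator by 3*√13 + 4*√19.
Denominator becomes -187; numerator becomes 12*√13 + 16*√19 + 78 + 8*√247.

(-8*√247 - 78 - 16*√19 - 12*√13)/187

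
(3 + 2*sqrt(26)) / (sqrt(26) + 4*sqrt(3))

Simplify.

(-52 - 3*sqrt(26) + 12*sqrt(3) + 8*sqrt(78))/22

Multiply numerator and denominator by -4*sqrt(3) + sqrt(26).
Denominator becomes -22; numerator becomes -8*sqrt(78) - 12*sqrt(3) + 3*sqrt(26) + 52.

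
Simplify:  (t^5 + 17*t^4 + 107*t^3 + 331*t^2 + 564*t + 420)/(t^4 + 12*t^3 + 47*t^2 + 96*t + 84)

Factor: t^5 + 17*t^4 + 107*t^3 + 331*t^2 + 564*t + 420 = (t + 7)*(t + 5)*(t + 2)*(t^2 + 3*t + 6);  t^4 + 12*t^3 + 47*t^2 + 96*t + 84 = (t^2 + 3*t + 6)*(t + 7)*(t + 2)
Cancel the common factors (t^2 + 3*t + 6), (t + 2), (t + 7).

t + 5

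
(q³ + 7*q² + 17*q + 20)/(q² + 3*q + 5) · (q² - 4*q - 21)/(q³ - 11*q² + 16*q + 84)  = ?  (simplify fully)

(q² + 7*q + 12)/(q² - 4*q - 12)

Factor: q³ + 7*q² + 17*q + 20 = (q + 4)·(q² + 3*q + 5);  q² - 4*q - 21 = (q - 7)·(q + 3);  q³ - 11*q² + 16*q + 84 = (q - 7)·(q - 6)·(q + 2)
Cancel the common factors (q² + 3*q + 5), (q - 7).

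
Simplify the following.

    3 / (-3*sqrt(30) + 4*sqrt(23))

Multiply numerator and denominator by 3*sqrt(30) + 4*sqrt(23).
Denominator becomes 98; numerator becomes 9*sqrt(30) + 12*sqrt(23).

(9*sqrt(30) + 12*sqrt(23))/98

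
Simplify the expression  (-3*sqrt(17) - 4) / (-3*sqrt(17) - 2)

Multiply numerator and denominator by -2 + 3*sqrt(17).
Denominator becomes -149; numerator becomes -145 - 6*sqrt(17).

(6*sqrt(17) + 145)/149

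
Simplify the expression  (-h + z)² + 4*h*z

After expansion: h² + 2*h*z + z² — a perfect-square trinomial.

(h + z)²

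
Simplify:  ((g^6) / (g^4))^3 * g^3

g^9

Inside the bracket: g^2
Raise to the power 3: g^6
Multiply by g^3: add exponents.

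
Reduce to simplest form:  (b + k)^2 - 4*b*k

After expansion: b^2 - 2*b*k + k^2 — a perfect-square trinomial.

(b - k)^2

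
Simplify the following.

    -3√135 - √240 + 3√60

3√135 = 9*√15; √240 = 4*√15; 3√60 = 6*√15
Combine: (-9 - 4 + 6)·√15 = -7*√15

-7*√15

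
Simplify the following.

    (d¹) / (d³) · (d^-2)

d^(-4)

Quotient: (d^-2)
Multiply by (d^-2): add exponents.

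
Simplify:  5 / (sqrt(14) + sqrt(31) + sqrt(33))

(-5*sqrt(14322) + 30*sqrt(33) + 40*sqrt(31) + 125*sqrt(14))/796

Group as (sqrt(31) + sqrt(33)) + sqrt(14); multiply by (sqrt(31) + sqrt(33)) - sqrt(14), then rationalise the remaining surd.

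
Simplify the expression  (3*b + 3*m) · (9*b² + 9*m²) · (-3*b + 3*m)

-81*b⁴ + 81*m⁴

Telescope via difference of squares: ((3*m)+(3*b))((3*m)-(3*b)) = -9*b² + 9*m², then repeat with the next factor.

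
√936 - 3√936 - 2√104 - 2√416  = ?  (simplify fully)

-24*√26

√936 = 6*√26; 3√936 = 18*√26; 2√104 = 4*√26; 2√416 = 8*√26
Combine: (6 - 18 - 4 - 8)·√26 = -24*√26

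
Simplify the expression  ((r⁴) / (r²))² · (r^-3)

Inside the bracket: r²
Raise to the power 2: r⁴
Multiply by (r^-3): add exponents.

r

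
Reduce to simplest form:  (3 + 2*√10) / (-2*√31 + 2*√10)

Multiply numerator and denominator by 2*√10 + 2*√31.
Denominator becomes -84; numerator becomes 6*√10 + 6*√31 + 40 + 4*√310.

(-2*√310 - 20 - 3*√31 - 3*√10)/42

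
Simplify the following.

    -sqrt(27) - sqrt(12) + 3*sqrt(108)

13*sqrt(3)

sqrt(27) = 3*sqrt(3); sqrt(12) = 2*sqrt(3); 3*sqrt(108) = 18*sqrt(3)
Combine: (-3 - 2 + 18)·sqrt(3) = 13*sqrt(3)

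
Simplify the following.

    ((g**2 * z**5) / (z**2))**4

g**8*z**12

Inside the bracket: g**2 * z**3
Raise to the power 4: g**8 * z**12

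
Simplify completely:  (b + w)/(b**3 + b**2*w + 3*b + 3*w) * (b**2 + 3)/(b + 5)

1/(b + 5)

Factor: b**3 + b**2*w + 3*b + 3*w = (b**2 + 3)*(b + w)
Cancel the common factors (b**2 + 3), (b + w).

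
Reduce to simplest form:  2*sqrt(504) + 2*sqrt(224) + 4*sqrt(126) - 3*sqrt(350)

17*sqrt(14)

2*sqrt(504) = 12*sqrt(14); 2*sqrt(224) = 8*sqrt(14); 4*sqrt(126) = 12*sqrt(14); 3*sqrt(350) = 15*sqrt(14)
Combine: (12 + 8 + 12 - 15)·sqrt(14) = 17*sqrt(14)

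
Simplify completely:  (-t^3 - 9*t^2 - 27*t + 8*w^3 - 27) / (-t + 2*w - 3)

t^2 + 2*t*w + 6*t + 4*w^2 + 6*w + 9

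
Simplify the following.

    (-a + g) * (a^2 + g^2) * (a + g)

-a^4 + g^4

Telescope via difference of squares: (g+a)(g-a) = -a^2 + g^2, then repeat with the next factor.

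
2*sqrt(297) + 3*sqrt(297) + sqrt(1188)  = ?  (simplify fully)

21*sqrt(33)

2*sqrt(297) = 6*sqrt(33); 3*sqrt(297) = 9*sqrt(33); sqrt(1188) = 6*sqrt(33)
Combine: (6 + 9 + 6)·sqrt(33) = 21*sqrt(33)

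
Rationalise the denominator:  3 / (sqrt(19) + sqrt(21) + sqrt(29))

(-6*sqrt(11571) + 33*sqrt(29) + 81*sqrt(21) + 93*sqrt(19))/1475

Group as (sqrt(21) + sqrt(29)) + sqrt(19); multiply by (sqrt(21) + sqrt(29)) - sqrt(19), then rationalise the remaining surd.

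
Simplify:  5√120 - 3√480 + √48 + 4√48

5√120 = 10*√30; 3√480 = 12*√30; √48 = 4*√3; 4√48 = 16*√3

-2*√30 + 20*√3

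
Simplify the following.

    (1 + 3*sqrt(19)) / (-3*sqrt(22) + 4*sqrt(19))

Multiply numerator and denominator by 3*sqrt(22) + 4*sqrt(19).
Denominator becomes 106; numerator becomes 3*sqrt(22) + 4*sqrt(19) + 9*sqrt(418) + 228.

(3*sqrt(22) + 4*sqrt(19) + 9*sqrt(418) + 228)/106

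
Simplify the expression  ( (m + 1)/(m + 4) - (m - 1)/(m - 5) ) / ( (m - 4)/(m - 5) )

(-7*m - 1)/(m**2 - 16)

Numerator: (m + 1)/(m + 4) - (m - 1)/(m - 5) = (-7*m - 1)/(m**2 - m - 20)
Denominator: (m - 4)/(m - 5) = (m - 4)/(m - 5)
Divide: ((-7*m - 1)/(m**2 - m - 20)) · ((m - 5)/(m - 4)) = (-7*m - 1)/(m**2 - 16)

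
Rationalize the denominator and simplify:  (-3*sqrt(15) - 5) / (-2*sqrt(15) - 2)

Multiply numerator and denominator by -2 + 2*sqrt(15).
Denominator becomes -56; numerator becomes -80 - 4*sqrt(15).

(sqrt(15) + 20)/14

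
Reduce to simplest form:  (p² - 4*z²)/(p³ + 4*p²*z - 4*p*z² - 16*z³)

Factor: p² - 4*z² = (p - 2*z)·(p + 2*z);  p³ + 4*p²*z - 4*p*z² - 16*z³ = (p + 4*z)·(p + 2*z)·(p - 2*z)
Cancel the common factors (p + 2*z), (p - 2*z).

1/(p + 4*z)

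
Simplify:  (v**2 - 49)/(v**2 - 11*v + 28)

(v + 7)/(v - 4)

Factor: v**2 - 49 = (v + 7)*(v - 7);  v**2 - 11*v + 28 = (v - 4)*(v - 7)
Cancel the common factor (v - 7).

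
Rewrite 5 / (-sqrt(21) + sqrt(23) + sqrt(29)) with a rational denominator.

Group as (sqrt(23) + sqrt(29)) - sqrt(21); multiply by (sqrt(23) + sqrt(29)) + sqrt(21), then rationalise the remaining surd.

(-155*sqrt(21) + 75*sqrt(29) + 135*sqrt(23) + 10*sqrt(14007))/1707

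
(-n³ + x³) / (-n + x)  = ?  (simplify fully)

Apply the difference-of-cubes factorisation and cancel (-n + x).

n² + n*x + x²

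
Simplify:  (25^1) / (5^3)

25^1 = 5^2; 5^3 = 5^3
Combine exponents: 5^(-1)

5^(-1)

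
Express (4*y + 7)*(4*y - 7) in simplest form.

(4*y)^2 - (7)^2 = 16*y^2 - 49.

16*y^2 - 49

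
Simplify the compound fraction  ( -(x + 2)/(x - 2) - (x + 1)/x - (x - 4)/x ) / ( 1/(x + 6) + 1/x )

(-3*x³ - 13*x² + 24*x - 36)/(2*x² + 2*x - 12)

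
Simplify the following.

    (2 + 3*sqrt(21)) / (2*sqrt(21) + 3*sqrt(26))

(-126 - 4*sqrt(21) + 6*sqrt(26) + 9*sqrt(546))/150

Multiply numerator and denominator by -3*sqrt(26) + 2*sqrt(21).
Denominator becomes -150; numerator becomes -9*sqrt(546) - 6*sqrt(26) + 4*sqrt(21) + 126.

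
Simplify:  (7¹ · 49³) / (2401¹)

7^3

7¹ = 7^1; 49³ = 7^6; 2401¹ = 7^4
Combine exponents: 7^3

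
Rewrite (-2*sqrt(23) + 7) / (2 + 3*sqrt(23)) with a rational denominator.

(-152 + 25*sqrt(23))/203

Multiply numerator and denominator by -3*sqrt(23) + 2.
Denominator becomes -203; numerator becomes -25*sqrt(23) + 152.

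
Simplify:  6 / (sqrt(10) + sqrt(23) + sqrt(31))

Group as (sqrt(10) + sqrt(23)) + sqrt(31); multiply by (sqrt(10) + sqrt(23)) - sqrt(31), then rationalise the remaining surd.

(-3*sqrt(7130) + 3*sqrt(31) + 27*sqrt(23) + 66*sqrt(10))/229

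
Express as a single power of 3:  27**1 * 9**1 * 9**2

3**9

27**1 = 3**3; 9**1 = 3**2; 9**2 = 3**4
Combine exponents: 3**9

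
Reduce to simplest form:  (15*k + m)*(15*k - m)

225*k^2 - m^2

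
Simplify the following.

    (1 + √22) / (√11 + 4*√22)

(-11*√2 - √11 + 4*√22 + 88)/341

Multiply numerator and denominator by -√11 + 4*√22.
Denominator becomes 341; numerator becomes -11*√2 - √11 + 4*√22 + 88.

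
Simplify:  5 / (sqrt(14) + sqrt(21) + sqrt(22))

Group as (sqrt(14) + sqrt(22)) + sqrt(21); multiply by (sqrt(14) + sqrt(22)) - sqrt(21), then rationalise the remaining surd.

(-140*sqrt(33) + 65*sqrt(22) + 75*sqrt(21) + 145*sqrt(14))/1007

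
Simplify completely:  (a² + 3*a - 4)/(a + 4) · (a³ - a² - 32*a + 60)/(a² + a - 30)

a² - 3*a + 2

Factor: a² + 3*a - 4 = (a - 1)·(a + 4);  a³ - a² - 32*a + 60 = (a - 2)·(a + 6)·(a - 5);  a² + a - 30 = (a - 5)·(a + 6)
Cancel the common factors (a - 5), (a + 4), (a + 6).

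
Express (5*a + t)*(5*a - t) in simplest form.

25*a**2 - t**2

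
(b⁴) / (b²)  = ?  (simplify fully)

b²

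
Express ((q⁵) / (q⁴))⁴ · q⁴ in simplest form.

Inside the bracket: q¹
Raise to the power 4: q⁴
Multiply by q⁴: add exponents.

q⁸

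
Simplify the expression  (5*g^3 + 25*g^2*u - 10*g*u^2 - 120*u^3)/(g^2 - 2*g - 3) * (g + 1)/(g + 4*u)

(5*g^2 + 5*g*u - 30*u^2)/(g - 3)

Factor: 5*g^3 + 25*g^2*u - 10*g*u^2 - 120*u^3 = 5*(g + 3*u)*(g + 4*u)*(g - 2*u);  g^2 - 2*g - 3 = (g + 1)*(g - 3)
Cancel the common factors (g + 1), (g + 4*u).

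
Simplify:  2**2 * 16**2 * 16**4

2**26

2**2 = 2**2; 16**2 = 2**8; 16**4 = 2**16
Combine exponents: 2**26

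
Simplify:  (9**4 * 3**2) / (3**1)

3**9

9**4 = 3**8; 3**2 = 3**2; 3**1 = 3**1
Combine exponents: 3**9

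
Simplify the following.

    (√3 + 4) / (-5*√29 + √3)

(-20*√29 - 5*√87 - 4*√3 - 3)/722

Multiply numerator and denominator by √3 + 5*√29.
Denominator becomes -722; numerator becomes 3 + 4*√3 + 5*√87 + 20*√29.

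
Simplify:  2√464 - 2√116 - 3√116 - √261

-5*√29

2√464 = 8*√29; 2√116 = 4*√29; 3√116 = 6*√29; √261 = 3*√29
Combine: (8 - 4 - 6 - 3)·√29 = -5*√29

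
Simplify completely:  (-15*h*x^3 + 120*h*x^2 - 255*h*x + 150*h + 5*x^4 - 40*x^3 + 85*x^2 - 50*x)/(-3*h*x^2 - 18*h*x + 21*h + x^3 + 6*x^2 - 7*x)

(5*x^2 - 35*x + 50)/(x + 7)

Factor: -15*h*x^3 + 120*h*x^2 - 255*h*x + 150*h + 5*x^4 - 40*x^3 + 85*x^2 - 50*x = 5*(x - 2)*(-3*h + x)*(x - 5)*(x - 1);  -3*h*x^2 - 18*h*x + 21*h + x^3 + 6*x^2 - 7*x = (-3*h + x)*(x + 7)*(x - 1)
Cancel the common factors (-3*h + x), (x - 1).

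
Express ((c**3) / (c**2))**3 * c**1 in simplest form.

c**4

Inside the bracket: c**1
Raise to the power 3: c**3
Multiply by c**1: add exponents.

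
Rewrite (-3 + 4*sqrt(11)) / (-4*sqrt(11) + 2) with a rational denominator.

(-85 + 2*sqrt(11))/86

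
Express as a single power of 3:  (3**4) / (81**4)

3**(-12)

3**4 = 3**4; 81**4 = 3**16
Combine exponents: 3**(-12)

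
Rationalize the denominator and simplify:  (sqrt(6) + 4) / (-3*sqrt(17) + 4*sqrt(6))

(-12*sqrt(17) - 16*sqrt(6) - 3*sqrt(102) - 24)/57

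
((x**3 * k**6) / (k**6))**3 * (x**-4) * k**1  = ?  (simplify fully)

Inside the bracket: x**3
Raise to the power 3: x**9
Multiply by (x**-4) * k**1: add exponents.

k*x**5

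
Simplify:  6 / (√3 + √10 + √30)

Group as (√10 + √30) + √3; multiply by (√10 + √30) - √3, then rationalise the remaining surd.

(-138*√10 - 222*√3 + 360 + 102*√30)/169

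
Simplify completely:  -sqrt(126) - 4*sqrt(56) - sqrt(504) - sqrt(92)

-17*sqrt(14) - 2*sqrt(23)

sqrt(126) = 3*sqrt(14); 4*sqrt(56) = 8*sqrt(14); sqrt(504) = 6*sqrt(14); sqrt(92) = 2*sqrt(23)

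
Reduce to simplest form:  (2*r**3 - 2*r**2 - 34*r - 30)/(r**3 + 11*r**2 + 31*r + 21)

(2*r - 10)/(r + 7)

Factor: 2*r**3 - 2*r**2 - 34*r - 30 = 2*(r + 3)*(r - 5)*(r + 1);  r**3 + 11*r**2 + 31*r + 21 = (r + 7)*(r + 1)*(r + 3)
Cancel the common factors (r + 1), (r + 3).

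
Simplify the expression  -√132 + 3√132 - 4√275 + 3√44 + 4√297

√132 = 2*√33; 3√132 = 6*√33; 4√275 = 20*√11; 3√44 = 6*√11; 4√297 = 12*√33

-14*√11 + 16*√33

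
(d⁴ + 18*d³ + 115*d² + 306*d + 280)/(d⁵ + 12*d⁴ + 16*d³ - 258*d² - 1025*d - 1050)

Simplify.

(d + 4)/(d² - 2*d - 15)

Factor: d⁴ + 18*d³ + 115*d² + 306*d + 280 = (d + 7)·(d + 4)·(d + 5)·(d + 2);  d⁵ + 12*d⁴ + 16*d³ - 258*d² - 1025*d - 1050 = (d + 7)·(d - 5)·(d + 2)·(d + 5)·(d + 3)
Cancel the common factors (d + 7), (d + 5), (d + 2).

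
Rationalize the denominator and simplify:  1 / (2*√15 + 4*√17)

(-√15 + 2*√17)/106

Multiply numerator and denominator by -4*√17 + 2*√15.
Denominator becomes -212; numerator becomes -4*√17 + 2*√15.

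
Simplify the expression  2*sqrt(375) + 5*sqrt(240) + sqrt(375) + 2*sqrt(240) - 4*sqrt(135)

31*sqrt(15)

2*sqrt(375) = 10*sqrt(15); 5*sqrt(240) = 20*sqrt(15); sqrt(375) = 5*sqrt(15); 2*sqrt(240) = 8*sqrt(15); 4*sqrt(135) = 12*sqrt(15)
Combine: (10 + 20 + 5 + 8 - 12)·sqrt(15) = 31*sqrt(15)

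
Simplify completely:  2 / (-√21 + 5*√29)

Multiply numerator and denominator by √21 + 5*√29.
Denominator becomes 704; numerator becomes 2*√21 + 10*√29.

(√21 + 5*√29)/352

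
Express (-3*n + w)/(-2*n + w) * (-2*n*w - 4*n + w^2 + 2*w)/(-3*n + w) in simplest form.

w + 2

Factor: -2*n*w - 4*n + w^2 + 2*w = (-2*n + w)*(w + 2)
Cancel the common factors (-2*n + w), (-3*n + w).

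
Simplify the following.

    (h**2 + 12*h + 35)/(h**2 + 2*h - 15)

(h + 7)/(h - 3)

Factor: h**2 + 12*h + 35 = (h + 7)*(h + 5);  h**2 + 2*h - 15 = (h + 5)*(h - 3)
Cancel the common factor (h + 5).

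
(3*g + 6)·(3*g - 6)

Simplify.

(3*g)^2 - (6)^2 = 9*g² - 36.

9*g² - 36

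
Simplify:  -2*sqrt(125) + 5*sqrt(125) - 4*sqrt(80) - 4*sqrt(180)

-25*sqrt(5)

2*sqrt(125) = 10*sqrt(5); 5*sqrt(125) = 25*sqrt(5); 4*sqrt(80) = 16*sqrt(5); 4*sqrt(180) = 24*sqrt(5)
Combine: (-10 + 25 - 16 - 24)·sqrt(5) = -25*sqrt(5)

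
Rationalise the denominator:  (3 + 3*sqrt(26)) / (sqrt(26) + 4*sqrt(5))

(-26 - sqrt(26) + 4*sqrt(5) + 4*sqrt(130))/18

Multiply numerator and denominator by -4*sqrt(5) + sqrt(26).
Denominator becomes -54; numerator becomes -12*sqrt(130) - 12*sqrt(5) + 3*sqrt(26) + 78.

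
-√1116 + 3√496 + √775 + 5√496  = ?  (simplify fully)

31*√31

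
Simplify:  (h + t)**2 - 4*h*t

After expansion: h**2 - 2*h*t + t**2 — a perfect-square trinomial.

(h - t)**2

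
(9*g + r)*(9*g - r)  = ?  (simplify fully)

Product of conjugates: (P+Q)(P-Q) = P^2 - Q^2.

81*g^2 - r^2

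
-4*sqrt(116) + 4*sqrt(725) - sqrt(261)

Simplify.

9*sqrt(29)

4*sqrt(116) = 8*sqrt(29); 4*sqrt(725) = 20*sqrt(29); sqrt(261) = 3*sqrt(29)
Combine: (-8 + 20 - 3)·sqrt(29) = 9*sqrt(29)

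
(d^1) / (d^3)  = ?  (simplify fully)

Quotient: (d^-2)

d^(-2)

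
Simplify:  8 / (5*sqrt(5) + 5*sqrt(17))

(-2*sqrt(5) + 2*sqrt(17))/15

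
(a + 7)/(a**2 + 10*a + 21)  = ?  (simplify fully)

1/(a + 3)

Factor: a**2 + 10*a + 21 = (a + 7)*(a + 3)
Cancel the common factor (a + 7).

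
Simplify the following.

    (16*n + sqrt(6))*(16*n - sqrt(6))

Product of conjugates: (P+Q)(P-Q) = P**2 - Q**2.

256*n**2 - 6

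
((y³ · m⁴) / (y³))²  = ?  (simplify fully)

Inside the bracket: m⁴
Raise to the power 2: m⁸

m⁸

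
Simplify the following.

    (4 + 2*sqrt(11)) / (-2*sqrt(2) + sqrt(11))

Multiply numerator and denominator by 2*sqrt(2) + sqrt(11).
Denominator becomes 3; numerator becomes 8*sqrt(2) + 4*sqrt(11) + 4*sqrt(22) + 22.

(8*sqrt(2) + 4*sqrt(11) + 4*sqrt(22) + 22)/3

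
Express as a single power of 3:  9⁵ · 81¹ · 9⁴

3^22

9⁵ = 3^10; 81¹ = 3^4; 9⁴ = 3^8
Combine exponents: 3^22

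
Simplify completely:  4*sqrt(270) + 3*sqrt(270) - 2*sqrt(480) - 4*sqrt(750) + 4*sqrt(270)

5*sqrt(30)

4*sqrt(270) = 12*sqrt(30); 3*sqrt(270) = 9*sqrt(30); 2*sqrt(480) = 8*sqrt(30); 4*sqrt(750) = 20*sqrt(30); 4*sqrt(270) = 12*sqrt(30)
Combine: (12 + 9 - 8 - 20 + 12)·sqrt(30) = 5*sqrt(30)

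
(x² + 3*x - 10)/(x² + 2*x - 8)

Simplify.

(x + 5)/(x + 4)

Factor: x² + 3*x - 10 = (x + 5)·(x - 2);  x² + 2*x - 8 = (x - 2)·(x + 4)
Cancel the common factor (x - 2).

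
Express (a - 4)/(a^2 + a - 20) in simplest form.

1/(a + 5)

Factor: a^2 + a - 20 = (a + 5)*(a - 4)
Cancel the common factor (a - 4).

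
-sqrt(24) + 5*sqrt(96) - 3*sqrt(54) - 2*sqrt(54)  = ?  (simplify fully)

sqrt(24) = 2*sqrt(6); 5*sqrt(96) = 20*sqrt(6); 3*sqrt(54) = 9*sqrt(6); 2*sqrt(54) = 6*sqrt(6)
Combine: (-2 + 20 - 9 - 6)·sqrt(6) = 3*sqrt(6)

3*sqrt(6)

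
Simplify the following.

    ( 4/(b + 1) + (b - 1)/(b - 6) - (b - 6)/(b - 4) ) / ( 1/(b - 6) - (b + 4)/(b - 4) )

(-11*b² + 65*b - 64)/(b³ - 2*b² - 23*b - 20)

Numerator: 4/(b + 1) + (b - 1)/(b - 6) - (b - 6)/(b - 4) = (11*b² - 65*b + 64)/(b³ - 9*b² + 14*b + 24)
Denominator: 1/(b - 6) - (b + 4)/(b - 4) = (-b² + 3*b + 20)/(b² - 10*b + 24)
Divide: ((11*b² - 65*b + 64)/(b³ - 9*b² + 14*b + 24)) · ((b² - 10*b + 24)/(-b² + 3*b + 20)) = (-11*b² + 65*b - 64)/(b³ - 2*b² - 23*b - 20)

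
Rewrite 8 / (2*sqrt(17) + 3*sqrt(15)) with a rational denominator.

(-16*sqrt(17) + 24*sqrt(15))/67

Multiply numerator and denominator by -2*sqrt(17) + 3*sqrt(15).
Denominator becomes 67; numerator becomes -16*sqrt(17) + 24*sqrt(15).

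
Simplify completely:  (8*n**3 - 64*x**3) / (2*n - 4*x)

4*n**2 + 8*n*x + 16*x**2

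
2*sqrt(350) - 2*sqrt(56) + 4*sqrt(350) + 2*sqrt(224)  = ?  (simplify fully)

34*sqrt(14)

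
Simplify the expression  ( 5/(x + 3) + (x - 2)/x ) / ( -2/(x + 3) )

Numerator: 5/(x + 3) + (x - 2)/x = (x**2 + 6*x - 6)/(x**2 + 3*x)
Denominator: -2/(x + 3) = -2/(x + 3)
Divide: ((x**2 + 6*x - 6)/(x**2 + 3*x)) · (-x/2 - 3/2) = (-x**2 - 6*x + 6)/(2*x)

(-x**2 - 6*x + 6)/(2*x)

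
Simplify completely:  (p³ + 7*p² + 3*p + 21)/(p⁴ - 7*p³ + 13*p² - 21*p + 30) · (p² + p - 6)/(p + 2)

(p² + 10*p + 21)/(p² - 3*p - 10)

Factor: p³ + 7*p² + 3*p + 21 = (p² + 3)·(p + 7);  p⁴ - 7*p³ + 13*p² - 21*p + 30 = (p - 5)·(p - 2)·(p² + 3);  p² + p - 6 = (p + 3)·(p - 2)
Cancel the common factors (p² + 3), (p - 2).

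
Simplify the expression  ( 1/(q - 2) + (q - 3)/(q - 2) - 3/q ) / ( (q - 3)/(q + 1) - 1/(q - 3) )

Numerator: 1/(q - 2) + (q - 3)/(q - 2) - 3/q = (q - 3)/q
Denominator: (q - 3)/(q + 1) - 1/(q - 3) = (q**2 - 7*q + 8)/(q**2 - 2*q - 3)
Divide: ((q - 3)/q) · ((q**2 - 2*q - 3)/(q**2 - 7*q + 8)) = (q**3 - 5*q**2 + 3*q + 9)/(q**3 - 7*q**2 + 8*q)

(q**3 - 5*q**2 + 3*q + 9)/(q**3 - 7*q**2 + 8*q)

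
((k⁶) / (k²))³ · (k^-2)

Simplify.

Inside the bracket: k⁴
Raise to the power 3: k^12
Multiply by (k^-2): add exponents.

k^10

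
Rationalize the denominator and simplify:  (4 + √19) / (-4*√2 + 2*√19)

(8*√2 + 2*√38 + 4*√19 + 19)/22

Multiply numerator and denominator by 4*√2 + 2*√19.
Denominator becomes 44; numerator becomes 16*√2 + 4*√38 + 8*√19 + 38.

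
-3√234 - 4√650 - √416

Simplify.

3√234 = 9*√26; 4√650 = 20*√26; √416 = 4*√26
Combine: (-9 - 20 - 4)·√26 = -33*√26

-33*√26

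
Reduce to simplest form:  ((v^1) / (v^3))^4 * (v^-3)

Inside the bracket: (v^-2)
Raise to the power 4: (v^-8)
Multiply by (v^-3): add exponents.

v^(-11)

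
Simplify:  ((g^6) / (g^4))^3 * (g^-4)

Inside the bracket: g^2
Raise to the power 3: g^6
Multiply by (g^-4): add exponents.

g^2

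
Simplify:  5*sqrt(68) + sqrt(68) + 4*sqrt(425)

32*sqrt(17)

5*sqrt(68) = 10*sqrt(17); sqrt(68) = 2*sqrt(17); 4*sqrt(425) = 20*sqrt(17)
Combine: (10 + 2 + 20)·sqrt(17) = 32*sqrt(17)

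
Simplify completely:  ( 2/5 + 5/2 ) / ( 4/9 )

Numerator: 2/5 + 5/2 = 29/10
Denominator: 4/9 = 4/9
Divide: (29/10) · (9/4) = 261/40

261/40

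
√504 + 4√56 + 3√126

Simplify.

√504 = 6*√14; 4√56 = 8*√14; 3√126 = 9*√14
Combine: (6 + 8 + 9)·√14 = 23*√14

23*√14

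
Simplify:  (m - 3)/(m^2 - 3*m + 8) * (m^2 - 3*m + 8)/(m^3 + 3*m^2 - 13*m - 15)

Factor: m^3 + 3*m^2 - 13*m - 15 = (m + 1)*(m - 3)*(m + 5)
Cancel the common factors (m^2 - 3*m + 8), (m - 3).

1/(m^2 + 6*m + 5)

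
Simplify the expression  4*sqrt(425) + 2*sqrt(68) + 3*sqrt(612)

4*sqrt(425) = 20*sqrt(17); 2*sqrt(68) = 4*sqrt(17); 3*sqrt(612) = 18*sqrt(17)
Combine: (20 + 4 + 18)·sqrt(17) = 42*sqrt(17)

42*sqrt(17)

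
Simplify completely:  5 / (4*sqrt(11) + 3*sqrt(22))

Multiply numerator and denominator by -4*sqrt(11) + 3*sqrt(22).
Denominator becomes 22; numerator becomes -20*sqrt(11) + 15*sqrt(22).

(-20*sqrt(11) + 15*sqrt(22))/22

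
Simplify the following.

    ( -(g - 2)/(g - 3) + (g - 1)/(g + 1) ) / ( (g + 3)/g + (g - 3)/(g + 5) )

Numerator: -(g - 2)/(g - 3) + (g - 1)/(g + 1) = (-3*g + 5)/(g^2 - 2*g - 3)
Denominator: (g + 3)/g + (g - 3)/(g + 5) = (2*g^2 + 5*g + 15)/(g^2 + 5*g)
Divide: ((-3*g + 5)/(g^2 - 2*g - 3)) · ((g^2 + 5*g)/(2*g^2 + 5*g + 15)) = (-3*g^3 - 10*g^2 + 25*g)/(2*g^4 + g^3 - g^2 - 45*g - 45)

(-3*g^3 - 10*g^2 + 25*g)/(2*g^4 + g^3 - g^2 - 45*g - 45)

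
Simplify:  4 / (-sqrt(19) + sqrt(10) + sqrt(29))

(-10*sqrt(19) + 19*sqrt(10) + sqrt(5510))/95

Group as (sqrt(10) + sqrt(29)) - sqrt(19); multiply by (sqrt(10) + sqrt(29)) + sqrt(19), then rationalise the remaining surd.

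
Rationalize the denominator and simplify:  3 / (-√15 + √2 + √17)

Group as (√2 + √17) - √15; multiply by (√2 + √17) + √15, then rationalise the remaining surd.

(-2*√15 + 15*√2 + √510)/20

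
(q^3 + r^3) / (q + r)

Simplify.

q^3 + r^3 = (q + r)(q^2 - q*r + r^2).

q^2 - q*r + r^2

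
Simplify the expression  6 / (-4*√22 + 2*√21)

(-6*√22 - 3*√21)/67

Multiply numerator and denominator by 2*√21 + 4*√22.
Denominator becomes -268; numerator becomes 12*√21 + 24*√22.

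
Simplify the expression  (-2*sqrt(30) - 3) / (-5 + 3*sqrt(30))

Multiply numerator and denominator by -3*sqrt(30) - 5.
Denominator becomes -245; numerator becomes 19*sqrt(30) + 195.

(-195 - 19*sqrt(30))/245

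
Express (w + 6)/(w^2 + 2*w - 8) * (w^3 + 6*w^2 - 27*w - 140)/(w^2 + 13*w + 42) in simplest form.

Factor: w^2 + 2*w - 8 = (w - 2)*(w + 4);  w^3 + 6*w^2 - 27*w - 140 = (w + 4)*(w + 7)*(w - 5);  w^2 + 13*w + 42 = (w + 6)*(w + 7)
Cancel the common factors (w + 7), (w + 6), (w + 4).

(w - 5)/(w - 2)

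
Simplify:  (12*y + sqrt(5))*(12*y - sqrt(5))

Product of conjugates: (P+Q)(P-Q) = P**2 - Q**2.

144*y**2 - 5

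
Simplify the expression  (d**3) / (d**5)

d**(-2)

Quotient: (d**-2)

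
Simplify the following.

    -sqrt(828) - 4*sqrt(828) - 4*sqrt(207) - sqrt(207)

sqrt(828) = 6*sqrt(23); 4*sqrt(828) = 24*sqrt(23); 4*sqrt(207) = 12*sqrt(23); sqrt(207) = 3*sqrt(23)
Combine: (-6 - 24 - 12 - 3)·sqrt(23) = -45*sqrt(23)

-45*sqrt(23)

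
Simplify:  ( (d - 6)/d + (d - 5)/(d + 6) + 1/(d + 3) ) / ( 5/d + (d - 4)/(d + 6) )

Numerator: (d - 6)/d + (d - 5)/(d + 6) + 1/(d + 3) = (2*d^3 + 2*d^2 - 45*d - 108)/(d^3 + 9*d^2 + 18*d)
Denominator: 5/d + (d - 4)/(d + 6) = (d^2 + d + 30)/(d^2 + 6*d)
Divide: ((2*d^3 + 2*d^2 - 45*d - 108)/(d^3 + 9*d^2 + 18*d)) · ((d^2 + 6*d)/(d^2 + d + 30)) = (2*d^3 + 2*d^2 - 45*d - 108)/(d^3 + 4*d^2 + 33*d + 90)

(2*d^3 + 2*d^2 - 45*d - 108)/(d^3 + 4*d^2 + 33*d + 90)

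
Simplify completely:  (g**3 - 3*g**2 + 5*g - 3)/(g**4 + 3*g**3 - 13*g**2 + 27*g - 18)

1/(g + 6)

Factor: g**3 - 3*g**2 + 5*g - 3 = (g - 1)*(g**2 - 2*g + 3);  g**4 + 3*g**3 - 13*g**2 + 27*g - 18 = (g - 1)*(g**2 - 2*g + 3)*(g + 6)
Cancel the common factors (g**2 - 2*g + 3), (g - 1).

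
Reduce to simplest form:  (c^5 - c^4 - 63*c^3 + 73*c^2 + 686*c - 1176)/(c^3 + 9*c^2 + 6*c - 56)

c^2 - 10*c + 21

Factor: c^5 - c^4 - 63*c^3 + 73*c^2 + 686*c - 1176 = (c - 3)*(c - 2)*(c - 7)*(c + 4)*(c + 7);  c^3 + 9*c^2 + 6*c - 56 = (c + 7)*(c - 2)*(c + 4)
Cancel the common factors (c + 7), (c - 2), (c + 4).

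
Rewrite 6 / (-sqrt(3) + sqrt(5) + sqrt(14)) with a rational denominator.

(-8*sqrt(3) - 3*sqrt(14) + 6*sqrt(5) + sqrt(210))/2

Group as (sqrt(5) + sqrt(14)) - sqrt(3); multiply by (sqrt(5) + sqrt(14)) + sqrt(3), then rationalise the remaining surd.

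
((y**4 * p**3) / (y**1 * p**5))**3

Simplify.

Inside the bracket: y**3 * (p**-2)
Raise to the power 3: y**9 * (p**-6)

y**9/p**6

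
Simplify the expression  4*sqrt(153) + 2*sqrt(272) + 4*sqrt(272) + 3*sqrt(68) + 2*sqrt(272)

4*sqrt(153) = 12*sqrt(17); 2*sqrt(272) = 8*sqrt(17); 4*sqrt(272) = 16*sqrt(17); 3*sqrt(68) = 6*sqrt(17); 2*sqrt(272) = 8*sqrt(17)
Combine: (12 + 8 + 16 + 6 + 8)·sqrt(17) = 50*sqrt(17)

50*sqrt(17)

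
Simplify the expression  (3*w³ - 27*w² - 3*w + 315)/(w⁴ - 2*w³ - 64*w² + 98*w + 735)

Factor: 3*w³ - 27*w² - 3*w + 315 = 3·(w - 5)·(w + 3)·(w - 7);  w⁴ - 2*w³ - 64*w² + 98*w + 735 = (w + 3)·(w + 7)·(w - 7)·(w - 5)
Cancel the common factors (w - 7), (w + 3), (w - 5).

3/(w + 7)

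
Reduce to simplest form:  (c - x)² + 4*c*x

Expand the square and combine the 4*c*x term.

(c + x)²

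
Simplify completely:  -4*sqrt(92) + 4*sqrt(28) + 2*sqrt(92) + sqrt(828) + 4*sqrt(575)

8*sqrt(7) + 22*sqrt(23)

4*sqrt(92) = 8*sqrt(23); 4*sqrt(28) = 8*sqrt(7); 2*sqrt(92) = 4*sqrt(23); sqrt(828) = 6*sqrt(23); 4*sqrt(575) = 20*sqrt(23)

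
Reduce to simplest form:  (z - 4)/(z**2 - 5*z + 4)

1/(z - 1)

Factor: z**2 - 5*z + 4 = (z - 4)*(z - 1)
Cancel the common factor (z - 4).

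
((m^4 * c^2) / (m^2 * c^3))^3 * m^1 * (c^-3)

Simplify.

Inside the bracket: m^2 * (c^-1)
Raise to the power 3: m^6 * (c^-3)
Multiply by m^1 * (c^-3): add exponents.

m^7/c^6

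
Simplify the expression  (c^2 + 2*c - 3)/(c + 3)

Factor: c^2 + 2*c - 3 = (c + 3)*(c - 1)
Cancel the common factor (c + 3).

c - 1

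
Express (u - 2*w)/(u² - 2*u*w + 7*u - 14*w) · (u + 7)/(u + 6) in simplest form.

Factor: u² - 2*u*w + 7*u - 14*w = (u - 2*w)·(u + 7)
Cancel the common factors (u - 2*w), (u + 7).

1/(u + 6)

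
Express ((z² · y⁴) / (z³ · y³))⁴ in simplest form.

y⁴/z⁴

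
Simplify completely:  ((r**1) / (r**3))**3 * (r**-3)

Inside the bracket: (r**-2)
Raise to the power 3: (r**-6)
Multiply by (r**-3): add exponents.

r**(-9)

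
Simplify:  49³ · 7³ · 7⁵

7^14

49³ = 7^6; 7³ = 7^3; 7⁵ = 7^5
Combine exponents: 7^14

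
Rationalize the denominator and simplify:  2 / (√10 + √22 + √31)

(-8*√1705 + 2*√31 + 38*√22 + 86*√10)/879

Group as (√22 + √31) + √10; multiply by (√22 + √31) - √10, then rationalise the remaining surd.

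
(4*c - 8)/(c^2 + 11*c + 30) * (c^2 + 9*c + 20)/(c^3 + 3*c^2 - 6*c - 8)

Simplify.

Factor: 4*c - 8 = 4*(c - 2);  c^2 + 11*c + 30 = (c + 6)*(c + 5);  c^2 + 9*c + 20 = (c + 5)*(c + 4);  c^3 + 3*c^2 - 6*c - 8 = (c - 2)*(c + 1)*(c + 4)
Cancel the common factors (c + 5), (c - 2), (c + 4).

4/(c^2 + 7*c + 6)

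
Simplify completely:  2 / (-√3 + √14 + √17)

Group as (√14 + √17) - √3; multiply by (√14 + √17) + √3, then rationalise the remaining surd.

(-14*√3 + 3*√14 + √714)/42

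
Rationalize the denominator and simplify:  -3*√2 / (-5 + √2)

Multiply numerator and denominator by -5 - √2.
Denominator becomes 23; numerator becomes 6 + 15*√2.

(6 + 15*√2)/23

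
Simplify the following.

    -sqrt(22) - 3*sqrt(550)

-16*sqrt(22)

sqrt(22) = sqrt(22); 3*sqrt(550) = 15*sqrt(22)
Combine: (-1 - 15)·sqrt(22) = -16*sqrt(22)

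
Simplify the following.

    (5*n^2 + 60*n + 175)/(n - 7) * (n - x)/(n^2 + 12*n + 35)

Factor: 5*n^2 + 60*n + 175 = 5*(n + 7)*(n + 5);  n^2 + 12*n + 35 = (n + 7)*(n + 5)
Cancel the common factors (n + 7), (n + 5).

(5*n - 5*x)/(n - 7)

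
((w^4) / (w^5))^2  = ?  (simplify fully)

w^(-2)

Inside the bracket: (w^-1)
Raise to the power 2: (w^-2)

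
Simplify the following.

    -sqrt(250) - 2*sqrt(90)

-11*sqrt(10)

sqrt(250) = 5*sqrt(10); 2*sqrt(90) = 6*sqrt(10)
Combine: (-5 - 6)·sqrt(10) = -11*sqrt(10)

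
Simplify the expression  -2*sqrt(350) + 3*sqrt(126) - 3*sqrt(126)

2*sqrt(350) = 10*sqrt(14); 3*sqrt(126) = 9*sqrt(14); 3*sqrt(126) = 9*sqrt(14)
Combine: (-10 + 9 - 9)·sqrt(14) = -10*sqrt(14)

-10*sqrt(14)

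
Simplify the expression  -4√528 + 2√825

-6*√33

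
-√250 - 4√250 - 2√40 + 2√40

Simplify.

-25*√10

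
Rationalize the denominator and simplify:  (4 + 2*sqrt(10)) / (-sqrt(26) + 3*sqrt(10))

Multiply numerator and denominator by sqrt(26) + 3*sqrt(10).
Denominator becomes 64; numerator becomes 4*sqrt(26) + 4*sqrt(65) + 12*sqrt(10) + 60.

(sqrt(26) + sqrt(65) + 3*sqrt(10) + 15)/16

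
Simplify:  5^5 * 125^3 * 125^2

5^20

5^5 = 5^5; 125^3 = 5^9; 125^2 = 5^6
Combine exponents: 5^20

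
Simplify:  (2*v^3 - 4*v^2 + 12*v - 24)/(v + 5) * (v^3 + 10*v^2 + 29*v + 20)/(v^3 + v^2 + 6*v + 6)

2*v^2 + 4*v - 16

Factor: 2*v^3 - 4*v^2 + 12*v - 24 = 2*(v - 2)*(v^2 + 6);  v^3 + 10*v^2 + 29*v + 20 = (v + 1)*(v + 4)*(v + 5);  v^3 + v^2 + 6*v + 6 = (v + 1)*(v^2 + 6)
Cancel the common factors (v^2 + 6), (v + 1), (v + 5).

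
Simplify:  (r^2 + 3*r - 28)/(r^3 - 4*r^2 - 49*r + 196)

Factor: r^2 + 3*r - 28 = (r + 7)*(r - 4);  r^3 - 4*r^2 - 49*r + 196 = (r - 4)*(r - 7)*(r + 7)
Cancel the common factors (r + 7), (r - 4).

1/(r - 7)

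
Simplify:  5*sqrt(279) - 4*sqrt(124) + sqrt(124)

9*sqrt(31)

5*sqrt(279) = 15*sqrt(31); 4*sqrt(124) = 8*sqrt(31); sqrt(124) = 2*sqrt(31)
Combine: (15 - 8 + 2)·sqrt(31) = 9*sqrt(31)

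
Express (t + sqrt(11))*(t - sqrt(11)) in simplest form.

(t)^2 - (sqrt(11))^2 = t^2 - 11.

t^2 - 11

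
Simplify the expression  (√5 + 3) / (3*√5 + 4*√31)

(-9*√5 - 15 + 4*√155 + 12*√31)/451

Multiply numerator and denominator by -4*√31 + 3*√5.
Denominator becomes -451; numerator becomes -12*√31 - 4*√155 + 15 + 9*√5.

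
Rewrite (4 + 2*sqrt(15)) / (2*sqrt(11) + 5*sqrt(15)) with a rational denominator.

Multiply numerator and denominator by -2*sqrt(11) + 5*sqrt(15).
Denominator becomes 331; numerator becomes -4*sqrt(165) - 8*sqrt(11) + 20*sqrt(15) + 150.

(-4*sqrt(165) - 8*sqrt(11) + 20*sqrt(15) + 150)/331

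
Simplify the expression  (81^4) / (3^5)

3^11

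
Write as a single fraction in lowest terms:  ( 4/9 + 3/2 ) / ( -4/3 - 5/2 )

Numerator: 4/9 + 3/2 = 35/18
Denominator: -4/3 - 5/2 = -23/6
Divide: (35/18) · (-6/23) = -35/69

-35/69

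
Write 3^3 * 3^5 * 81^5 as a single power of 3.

3^28

3^3 = 3^3; 3^5 = 3^5; 81^5 = 3^20
Combine exponents: 3^28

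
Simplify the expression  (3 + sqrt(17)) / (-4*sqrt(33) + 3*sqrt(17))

Multiply numerator and denominator by 3*sqrt(17) + 4*sqrt(33).
Denominator becomes -375; numerator becomes 9*sqrt(17) + 51 + 12*sqrt(33) + 4*sqrt(561).

(-4*sqrt(561) - 12*sqrt(33) - 51 - 9*sqrt(17))/375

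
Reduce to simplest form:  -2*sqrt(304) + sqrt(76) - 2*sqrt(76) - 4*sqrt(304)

-26*sqrt(19)

2*sqrt(304) = 8*sqrt(19); sqrt(76) = 2*sqrt(19); 2*sqrt(76) = 4*sqrt(19); 4*sqrt(304) = 16*sqrt(19)
Combine: (-8 + 2 - 4 - 16)·sqrt(19) = -26*sqrt(19)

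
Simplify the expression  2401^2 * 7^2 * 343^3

7^19

2401^2 = 7^8; 7^2 = 7^2; 343^3 = 7^9
Combine exponents: 7^19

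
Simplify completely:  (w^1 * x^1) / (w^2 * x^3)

1/(w*x^2)

Quotient: (w^-1) * (x^-2)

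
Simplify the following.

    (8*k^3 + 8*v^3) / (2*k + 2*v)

Factor as (a+b)(a^2-ab+b^2) with a=(2*v), b=(2*k).

4*k^2 - 4*k*v + 4*v^2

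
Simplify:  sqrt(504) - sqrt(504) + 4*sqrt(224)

sqrt(504) = 6*sqrt(14); sqrt(504) = 6*sqrt(14); 4*sqrt(224) = 16*sqrt(14)
Combine: (6 - 6 + 16)·sqrt(14) = 16*sqrt(14)

16*sqrt(14)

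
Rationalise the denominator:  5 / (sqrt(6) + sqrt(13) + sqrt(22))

(-20*sqrt(429) - 15*sqrt(22) + 75*sqrt(13) + 145*sqrt(6))/303

Group as (sqrt(6) + sqrt(22)) + sqrt(13); multiply by (sqrt(6) + sqrt(22)) - sqrt(13), then rationalise the remaining surd.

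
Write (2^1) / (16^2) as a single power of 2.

2^(-7)

2^1 = 2^1; 16^2 = 2^8
Combine exponents: 2^(-7)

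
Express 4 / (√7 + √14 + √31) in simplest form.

Group as (√7 + √14) + √31; multiply by (√7 + √14) - √31, then rationalise the remaining surd.

(-14*√62 - 10*√31 + 24*√14 + 38*√7)/73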